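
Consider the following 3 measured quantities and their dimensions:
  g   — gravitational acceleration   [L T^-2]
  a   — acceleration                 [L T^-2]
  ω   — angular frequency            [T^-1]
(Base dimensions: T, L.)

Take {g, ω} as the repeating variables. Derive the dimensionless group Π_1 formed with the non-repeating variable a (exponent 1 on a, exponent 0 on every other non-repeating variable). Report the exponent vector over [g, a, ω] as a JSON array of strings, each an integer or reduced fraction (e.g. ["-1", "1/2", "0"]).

Write exponents as rows T,L / cols g,a,ω:
  T: [-2 -2 -1]
  L: [ 1  1  0]
Row reduction gives pivot columns g,ω; rank = 2
Repeat: g,ω; free: a
RREF:
  r0: [   1    1    0]
  r1: [   0    0    1]
Fix exponent of a at 1; solve each RREF row for its pivot's exponent:
  r0: exp(g) + (1)·1 = 0 ⇒ exp(g) = -1
  r1: exp(ω) + (0)·1 = 0 ⇒ exp(ω) = 0
Π_1 = g^-1 · a

["-1", "1", "0"]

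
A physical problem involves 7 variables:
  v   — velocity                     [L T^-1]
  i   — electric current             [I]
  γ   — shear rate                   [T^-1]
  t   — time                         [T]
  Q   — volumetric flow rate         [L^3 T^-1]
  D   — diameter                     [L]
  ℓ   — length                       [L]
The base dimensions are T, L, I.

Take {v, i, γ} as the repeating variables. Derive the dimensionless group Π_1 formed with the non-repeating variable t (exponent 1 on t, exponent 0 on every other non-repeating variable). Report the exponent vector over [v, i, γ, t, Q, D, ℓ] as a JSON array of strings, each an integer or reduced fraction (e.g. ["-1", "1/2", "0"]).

["0", "0", "1", "1", "0", "0", "0"]

Write exponents as rows T,L,I / cols v,i,γ,t,Q,D,ℓ:
  T: [-1  0 -1  1 -1  0  0]
  L: [ 1  0  0  0  3  1  1]
  I: [ 0  1  0  0  0  0  0]
Echelon form has 3 nonzero rows (pivots: v,i,γ)
Pivot set = {v,i,γ}, free = {t,Q,D,ℓ}
RREF:
  r0: [   1    0    0    0    3    1    1]
  r1: [   0    1    0    0    0    0    0]
  r2: [   0    0    1   -1   -2   -1   -1]
Fix exponent of t at 1, Q at 0, D at 0, ℓ at 0; solve each RREF row for its pivot's exponent:
  r0: exp(v) + (0)·1 = 0 ⇒ exp(v) = 0
  r1: exp(i) + (0)·1 = 0 ⇒ exp(i) = 0
  r2: exp(γ) + (-1)·1 = 0 ⇒ exp(γ) = 1
Π_1 = γ · t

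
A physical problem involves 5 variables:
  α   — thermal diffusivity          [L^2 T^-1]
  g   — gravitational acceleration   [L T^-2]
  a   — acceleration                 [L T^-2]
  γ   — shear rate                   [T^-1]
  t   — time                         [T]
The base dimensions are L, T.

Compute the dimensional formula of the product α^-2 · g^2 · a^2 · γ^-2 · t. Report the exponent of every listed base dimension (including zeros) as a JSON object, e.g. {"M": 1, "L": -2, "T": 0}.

Exponent matrix [L,T] × [α,g,a,γ,t]:
  L: [ 2  1  1  0  0]
  T: [-1 -2 -2 -1  1]
  [L]: (-2)·2+(2)·1+(2)·1+(-2)·0+(1)·0 = 0
  [T]: (-2)·-1+(2)·-2+(2)·-2+(-2)·-1+(1)·1 = -3
⇒ T^-3

{"L": 0, "T": -3}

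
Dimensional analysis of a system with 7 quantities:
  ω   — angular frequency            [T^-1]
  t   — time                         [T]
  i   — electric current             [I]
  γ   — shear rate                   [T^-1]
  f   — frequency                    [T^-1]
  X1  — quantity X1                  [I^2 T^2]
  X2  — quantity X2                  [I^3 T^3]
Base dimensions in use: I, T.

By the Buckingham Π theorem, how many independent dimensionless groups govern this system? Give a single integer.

5

Dimensional matrix (I×T by ω×t×i×γ×f×X1×X2):
  I: [ 0  0  1  0  0  2  3]
  T: [-1  1  0 -1 -1  2  3]
RREF → pivots at {ω,i} ⇒ r = 2
n=7, r=2 ⇒ 5 dimensionless groups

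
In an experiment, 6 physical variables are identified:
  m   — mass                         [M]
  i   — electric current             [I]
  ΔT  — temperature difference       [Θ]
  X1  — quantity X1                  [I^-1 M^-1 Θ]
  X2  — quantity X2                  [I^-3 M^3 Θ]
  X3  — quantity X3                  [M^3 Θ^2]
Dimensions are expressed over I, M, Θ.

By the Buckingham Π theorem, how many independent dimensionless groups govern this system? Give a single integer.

Exponent matrix [I,M,Θ] × [m,i,ΔT,X1,X2,X3]:
  I: [ 0  1  0 -1 -3  0]
  M: [ 1  0  0 -1  3  3]
  Θ: [ 0  0  1  1  1  2]
Echelon form has 3 nonzero rows (pivots: m,i,ΔT)
6 vars − rank 3 = 3 Π groups

3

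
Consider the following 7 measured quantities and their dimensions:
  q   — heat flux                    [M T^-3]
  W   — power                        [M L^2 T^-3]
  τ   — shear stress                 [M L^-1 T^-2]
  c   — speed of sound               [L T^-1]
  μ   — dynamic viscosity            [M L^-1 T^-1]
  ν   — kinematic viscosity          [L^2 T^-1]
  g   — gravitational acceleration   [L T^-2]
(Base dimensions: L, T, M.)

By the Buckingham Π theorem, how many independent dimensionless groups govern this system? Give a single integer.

4

Write exponents as rows L,T,M / cols q,W,τ,c,μ,ν,g:
  L: [ 0  2 -1  1 -1  2  1]
  T: [-3 -3 -2 -1 -1 -1 -2]
  M: [ 1  1  1  0  1  0  0]
Echelon form has 3 nonzero rows (pivots: q,W,τ)
n=7, r=3 ⇒ 4 dimensionless groups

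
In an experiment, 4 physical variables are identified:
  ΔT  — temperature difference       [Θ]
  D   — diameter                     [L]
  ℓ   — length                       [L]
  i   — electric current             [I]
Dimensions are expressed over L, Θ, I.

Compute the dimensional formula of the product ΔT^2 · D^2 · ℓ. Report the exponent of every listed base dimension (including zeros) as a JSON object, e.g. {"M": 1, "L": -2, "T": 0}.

Dimensional matrix (L×Θ×I by ΔT×D×ℓ×i):
  L: [ 0  1  1  0]
  Θ: [ 1  0  0  0]
  I: [ 0  0  0  1]
  [L]: (2)·0+(2)·1+(1)·1 = 3
  [Θ]: (2)·1+(2)·0+(1)·0 = 2
  [I]: (2)·0+(2)·0+(1)·0 = 0
⇒ L^3 Θ^2

{"L": 3, "Θ": 2, "I": 0}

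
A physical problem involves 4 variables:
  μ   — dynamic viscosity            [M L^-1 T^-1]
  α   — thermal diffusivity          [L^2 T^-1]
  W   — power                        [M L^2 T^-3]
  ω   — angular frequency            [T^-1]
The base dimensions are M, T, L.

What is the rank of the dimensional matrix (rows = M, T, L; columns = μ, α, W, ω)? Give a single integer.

3

Dimensional matrix (M×T×L by μ×α×W×ω):
  M: [ 1  0  1  0]
  T: [-1 -1 -3 -1]
  L: [-1  2  2  0]
RREF → pivots at {μ,α,W} ⇒ r = 3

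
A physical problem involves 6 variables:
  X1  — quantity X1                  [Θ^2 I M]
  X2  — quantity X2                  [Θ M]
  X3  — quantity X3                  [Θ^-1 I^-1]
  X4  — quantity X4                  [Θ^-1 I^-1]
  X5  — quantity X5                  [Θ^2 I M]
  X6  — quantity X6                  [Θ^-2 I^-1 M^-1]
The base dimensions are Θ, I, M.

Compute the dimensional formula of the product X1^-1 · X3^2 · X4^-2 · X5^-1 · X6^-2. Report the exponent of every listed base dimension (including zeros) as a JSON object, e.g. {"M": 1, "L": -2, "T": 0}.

{"Θ": 0, "I": 0, "M": 0}

Write exponents as rows Θ,I,M / cols X1,X2,X3,X4,X5,X6:
  Θ: [ 2  1 -1 -1  2 -2]
  I: [ 1  0 -1 -1  1 -1]
  M: [ 1  1  0  0  1 -1]
  [Θ]: (-1)·2+(2)·-1+(-2)·-1+(-1)·2+(-2)·-2 = 0
  [I]: (-1)·1+(2)·-1+(-2)·-1+(-1)·1+(-2)·-1 = 0
  [M]: (-1)·1+(2)·0+(-2)·0+(-1)·1+(-2)·-1 = 0
⇒ 1 (dimensionless)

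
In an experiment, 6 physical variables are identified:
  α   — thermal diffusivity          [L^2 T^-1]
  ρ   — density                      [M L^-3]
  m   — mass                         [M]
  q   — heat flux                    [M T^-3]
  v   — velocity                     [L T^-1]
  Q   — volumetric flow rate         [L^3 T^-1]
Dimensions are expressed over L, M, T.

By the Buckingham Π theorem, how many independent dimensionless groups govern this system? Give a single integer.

Exponent matrix [L,M,T] × [α,ρ,m,q,v,Q]:
  L: [ 2 -3  0  0  1  3]
  M: [ 0  1  1  1  0  0]
  T: [-1  0  0 -3 -1 -1]
Row reduction gives pivot columns α,ρ,m; rank = 3
n=6, r=3 ⇒ 3 dimensionless groups

3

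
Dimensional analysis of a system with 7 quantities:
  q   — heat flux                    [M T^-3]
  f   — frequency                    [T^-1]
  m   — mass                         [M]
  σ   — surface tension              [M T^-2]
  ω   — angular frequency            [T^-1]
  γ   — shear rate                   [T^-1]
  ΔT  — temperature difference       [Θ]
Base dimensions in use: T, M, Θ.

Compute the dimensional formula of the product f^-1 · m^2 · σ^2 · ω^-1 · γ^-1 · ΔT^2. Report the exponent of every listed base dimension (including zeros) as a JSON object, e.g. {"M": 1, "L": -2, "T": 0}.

Exponent matrix [T,M,Θ] × [q,f,m,σ,ω,γ,ΔT]:
  T: [-3 -1  0 -2 -1 -1  0]
  M: [ 1  0  1  1  0  0  0]
  Θ: [ 0  0  0  0  0  0  1]
  [T]: (-1)·-1+(2)·0+(2)·-2+(-1)·-1+(-1)·-1+(2)·0 = -1
  [M]: (-1)·0+(2)·1+(2)·1+(-1)·0+(-1)·0+(2)·0 = 4
  [Θ]: (-1)·0+(2)·0+(2)·0+(-1)·0+(-1)·0+(2)·1 = 2
⇒ T^-1 M^4 Θ^2

{"T": -1, "M": 4, "Θ": 2}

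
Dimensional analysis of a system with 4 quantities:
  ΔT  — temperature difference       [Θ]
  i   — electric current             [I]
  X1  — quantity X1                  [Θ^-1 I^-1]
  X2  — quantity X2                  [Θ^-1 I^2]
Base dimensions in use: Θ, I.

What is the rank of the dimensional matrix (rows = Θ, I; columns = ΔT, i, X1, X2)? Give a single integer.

Exponent matrix [Θ,I] × [ΔT,i,X1,X2]:
  Θ: [ 1  0 -1 -1]
  I: [ 0  1 -1  2]
Row reduction gives pivot columns ΔT,i; rank = 2

2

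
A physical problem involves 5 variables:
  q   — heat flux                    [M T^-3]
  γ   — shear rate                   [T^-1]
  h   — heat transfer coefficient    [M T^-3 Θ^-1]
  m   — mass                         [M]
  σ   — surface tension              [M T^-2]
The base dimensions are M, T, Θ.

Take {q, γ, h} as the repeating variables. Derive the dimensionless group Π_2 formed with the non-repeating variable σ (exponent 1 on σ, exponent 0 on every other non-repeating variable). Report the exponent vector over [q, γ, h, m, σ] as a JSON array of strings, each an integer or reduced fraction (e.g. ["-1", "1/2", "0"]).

Dimensional matrix (M×T×Θ by q×γ×h×m×σ):
  M: [ 1  0  1  1  1]
  T: [-3 -1 -3  0 -2]
  Θ: [ 0  0 -1  0  0]
Echelon form has 3 nonzero rows (pivots: q,γ,h)
Repeat: q,γ,h; free: m,σ
RREF:
  r0: [   1    0    0    1    1]
  r1: [   0    1    0   -3   -1]
  r2: [   0    0    1    0    0]
Fix exponent of σ at 1, m at 0; solve each RREF row for its pivot's exponent:
  r0: exp(q) + (1)·1 = 0 ⇒ exp(q) = -1
  r1: exp(γ) + (-1)·1 = 0 ⇒ exp(γ) = 1
  r2: exp(h) + (0)·1 = 0 ⇒ exp(h) = 0
Π_2 = q^-1 · γ · σ

["-1", "1", "0", "0", "1"]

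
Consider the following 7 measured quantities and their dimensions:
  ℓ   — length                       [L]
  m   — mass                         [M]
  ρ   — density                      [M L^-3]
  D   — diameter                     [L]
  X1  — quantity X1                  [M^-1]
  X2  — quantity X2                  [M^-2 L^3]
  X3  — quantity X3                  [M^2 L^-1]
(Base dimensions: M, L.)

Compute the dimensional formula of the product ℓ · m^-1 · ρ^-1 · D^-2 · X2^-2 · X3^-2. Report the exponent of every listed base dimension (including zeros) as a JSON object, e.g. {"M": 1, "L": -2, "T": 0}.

Exponent matrix [M,L] × [ℓ,m,ρ,D,X1,X2,X3]:
  M: [ 0  1  1  0 -1 -2  2]
  L: [ 1  0 -3  1  0  3 -1]
  [M]: (1)·0+(-1)·1+(-1)·1+(-2)·0+(-2)·-2+(-2)·2 = -2
  [L]: (1)·1+(-1)·0+(-1)·-3+(-2)·1+(-2)·3+(-2)·-1 = -2
⇒ M^-2 L^-2

{"M": -2, "L": -2}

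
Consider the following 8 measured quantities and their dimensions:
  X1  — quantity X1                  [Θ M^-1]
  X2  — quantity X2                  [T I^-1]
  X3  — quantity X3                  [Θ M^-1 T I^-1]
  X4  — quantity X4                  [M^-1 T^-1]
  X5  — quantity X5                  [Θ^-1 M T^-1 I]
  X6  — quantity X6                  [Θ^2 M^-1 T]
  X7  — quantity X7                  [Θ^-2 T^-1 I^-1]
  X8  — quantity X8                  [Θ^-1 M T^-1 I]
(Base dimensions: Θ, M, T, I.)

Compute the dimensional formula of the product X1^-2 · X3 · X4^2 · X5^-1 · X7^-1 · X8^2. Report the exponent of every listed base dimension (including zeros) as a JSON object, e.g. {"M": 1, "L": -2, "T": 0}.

{"Θ": 0, "M": 0, "T": -1, "I": 1}

Dimensional matrix (Θ×M×T×I by X1×X2×X3×X4×X5×X6×X7×X8):
  Θ: [ 1  0  1  0 -1  2 -2 -1]
  M: [-1  0 -1 -1  1 -1  0  1]
  T: [ 0  1  1 -1 -1  1 -1 -1]
  I: [ 0 -1 -1  0  1  0 -1  1]
  [Θ]: (-2)·1+(1)·1+(2)·0+(-1)·-1+(-1)·-2+(2)·-1 = 0
  [M]: (-2)·-1+(1)·-1+(2)·-1+(-1)·1+(-1)·0+(2)·1 = 0
  [T]: (-2)·0+(1)·1+(2)·-1+(-1)·-1+(-1)·-1+(2)·-1 = -1
  [I]: (-2)·0+(1)·-1+(2)·0+(-1)·1+(-1)·-1+(2)·1 = 1
⇒ T^-1 I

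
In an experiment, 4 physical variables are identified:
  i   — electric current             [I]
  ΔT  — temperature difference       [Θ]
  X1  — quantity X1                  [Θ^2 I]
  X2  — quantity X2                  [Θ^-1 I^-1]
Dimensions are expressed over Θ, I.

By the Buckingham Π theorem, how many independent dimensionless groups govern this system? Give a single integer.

2

Dimensional matrix (Θ×I by i×ΔT×X1×X2):
  Θ: [ 0  1  2 -1]
  I: [ 1  0  1 -1]
Echelon form has 2 nonzero rows (pivots: i,ΔT)
4 vars − rank 2 = 2 Π groups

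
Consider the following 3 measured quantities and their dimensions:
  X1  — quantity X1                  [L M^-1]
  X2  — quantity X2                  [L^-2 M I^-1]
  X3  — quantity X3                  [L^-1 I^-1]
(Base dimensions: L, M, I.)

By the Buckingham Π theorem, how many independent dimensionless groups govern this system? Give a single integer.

Write exponents as rows L,M,I / cols X1,X2,X3:
  L: [ 1 -2 -1]
  M: [-1  1  0]
  I: [ 0 -1 -1]
RREF → pivots at {X1,X2} ⇒ r = 2
n=3, r=2 ⇒ 1 dimensionless group

1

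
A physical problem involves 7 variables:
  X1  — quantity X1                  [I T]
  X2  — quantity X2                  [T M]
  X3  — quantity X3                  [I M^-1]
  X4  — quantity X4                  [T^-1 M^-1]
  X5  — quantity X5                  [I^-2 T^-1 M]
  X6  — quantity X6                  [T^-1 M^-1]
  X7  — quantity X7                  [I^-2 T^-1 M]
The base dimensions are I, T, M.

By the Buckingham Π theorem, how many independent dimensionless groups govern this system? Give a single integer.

Write exponents as rows I,T,M / cols X1,X2,X3,X4,X5,X6,X7:
  I: [ 1  0  1  0 -2  0 -2]
  T: [ 1  1  0 -1 -1 -1 -1]
  M: [ 0  1 -1 -1  1 -1  1]
Echelon form has 2 nonzero rows (pivots: X1,X2)
Π count = n − r = 7 − 2 = 5

5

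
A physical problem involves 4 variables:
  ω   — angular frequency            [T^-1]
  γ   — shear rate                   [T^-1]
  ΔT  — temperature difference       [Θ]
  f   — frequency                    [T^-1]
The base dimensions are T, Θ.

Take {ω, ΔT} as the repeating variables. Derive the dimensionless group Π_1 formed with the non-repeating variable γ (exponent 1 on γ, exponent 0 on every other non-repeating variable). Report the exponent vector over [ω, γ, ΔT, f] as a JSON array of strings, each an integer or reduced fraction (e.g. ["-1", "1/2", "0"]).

Write exponents as rows T,Θ / cols ω,γ,ΔT,f:
  T: [-1 -1  0 -1]
  Θ: [ 0  0  1  0]
Echelon form has 2 nonzero rows (pivots: ω,ΔT)
Pivot set = {ω,ΔT}, free = {γ,f}
RREF:
  r0: [   1    1    0    1]
  r1: [   0    0    1    0]
Fix exponent of γ at 1, f at 0; solve each RREF row for its pivot's exponent:
  r0: exp(ω) + (1)·1 = 0 ⇒ exp(ω) = -1
  r1: exp(ΔT) + (0)·1 = 0 ⇒ exp(ΔT) = 0
Π_1 = ω^-1 · γ

["-1", "1", "0", "0"]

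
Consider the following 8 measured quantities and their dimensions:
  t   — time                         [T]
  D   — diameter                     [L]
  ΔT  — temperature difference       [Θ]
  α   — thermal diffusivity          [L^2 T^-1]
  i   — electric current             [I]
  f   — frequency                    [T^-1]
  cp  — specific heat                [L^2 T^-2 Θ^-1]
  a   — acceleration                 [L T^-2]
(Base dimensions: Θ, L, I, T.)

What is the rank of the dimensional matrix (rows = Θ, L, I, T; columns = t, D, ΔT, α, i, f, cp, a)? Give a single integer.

4

Write exponents as rows Θ,L,I,T / cols t,D,ΔT,α,i,f,cp,a:
  Θ: [ 0  0  1  0  0  0 -1  0]
  L: [ 0  1  0  2  0  0  2  1]
  I: [ 0  0  0  0  1  0  0  0]
  T: [ 1  0  0 -1  0 -1 -2 -2]
RREF → pivots at {t,D,ΔT,i} ⇒ r = 4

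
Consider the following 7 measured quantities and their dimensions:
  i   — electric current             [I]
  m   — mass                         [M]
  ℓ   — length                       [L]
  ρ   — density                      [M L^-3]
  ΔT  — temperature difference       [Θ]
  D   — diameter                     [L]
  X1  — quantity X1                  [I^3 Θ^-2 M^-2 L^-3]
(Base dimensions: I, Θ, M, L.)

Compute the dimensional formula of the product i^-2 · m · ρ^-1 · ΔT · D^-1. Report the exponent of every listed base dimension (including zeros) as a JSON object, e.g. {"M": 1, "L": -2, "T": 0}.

Write exponents as rows I,Θ,M,L / cols i,m,ℓ,ρ,ΔT,D,X1:
  I: [ 1  0  0  0  0  0  3]
  Θ: [ 0  0  0  0  1  0 -2]
  M: [ 0  1  0  1  0  0 -2]
  L: [ 0  0  1 -3  0  1 -3]
  [I]: (-2)·1+(1)·0+(-1)·0+(1)·0+(-1)·0 = -2
  [Θ]: (-2)·0+(1)·0+(-1)·0+(1)·1+(-1)·0 = 1
  [M]: (-2)·0+(1)·1+(-1)·1+(1)·0+(-1)·0 = 0
  [L]: (-2)·0+(1)·0+(-1)·-3+(1)·0+(-1)·1 = 2
⇒ I^-2 Θ L^2

{"I": -2, "Θ": 1, "M": 0, "L": 2}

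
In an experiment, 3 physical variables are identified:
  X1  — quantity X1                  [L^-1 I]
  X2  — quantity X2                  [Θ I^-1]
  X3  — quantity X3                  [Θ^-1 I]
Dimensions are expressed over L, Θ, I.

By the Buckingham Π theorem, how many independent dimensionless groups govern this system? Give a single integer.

1

Exponent matrix [L,Θ,I] × [X1,X2,X3]:
  L: [-1  0  0]
  Θ: [ 0  1 -1]
  I: [ 1 -1  1]
Row reduction gives pivot columns X1,X2; rank = 2
Π count = n − r = 3 − 2 = 1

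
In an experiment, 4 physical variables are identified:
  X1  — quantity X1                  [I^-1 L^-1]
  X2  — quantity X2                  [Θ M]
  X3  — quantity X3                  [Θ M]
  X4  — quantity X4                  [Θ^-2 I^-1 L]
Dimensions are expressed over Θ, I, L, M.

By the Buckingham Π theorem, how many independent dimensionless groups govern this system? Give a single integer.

1

Write exponents as rows Θ,I,L,M / cols X1,X2,X3,X4:
  Θ: [ 0  1  1 -2]
  I: [-1  0  0 -1]
  L: [-1  0  0  1]
  M: [ 0  1  1  0]
Row reduction gives pivot columns X1,X2,X4; rank = 3
Π count = n − r = 4 − 3 = 1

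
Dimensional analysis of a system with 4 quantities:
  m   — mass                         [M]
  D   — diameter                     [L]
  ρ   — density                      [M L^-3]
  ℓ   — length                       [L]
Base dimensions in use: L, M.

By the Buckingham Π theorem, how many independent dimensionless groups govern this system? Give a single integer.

2

Dimensional matrix (L×M by m×D×ρ×ℓ):
  L: [ 0  1 -3  1]
  M: [ 1  0  1  0]
Row reduction gives pivot columns m,D; rank = 2
Π count = n − r = 4 − 2 = 2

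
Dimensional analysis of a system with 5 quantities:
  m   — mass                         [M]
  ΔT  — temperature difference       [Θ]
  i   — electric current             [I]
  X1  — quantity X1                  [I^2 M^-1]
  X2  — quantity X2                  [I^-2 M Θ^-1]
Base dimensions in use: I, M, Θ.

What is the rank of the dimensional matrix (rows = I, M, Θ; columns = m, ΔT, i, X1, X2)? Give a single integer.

3

Write exponents as rows I,M,Θ / cols m,ΔT,i,X1,X2:
  I: [ 0  0  1  2 -2]
  M: [ 1  0  0 -1  1]
  Θ: [ 0  1  0  0 -1]
RREF → pivots at {m,ΔT,i} ⇒ r = 3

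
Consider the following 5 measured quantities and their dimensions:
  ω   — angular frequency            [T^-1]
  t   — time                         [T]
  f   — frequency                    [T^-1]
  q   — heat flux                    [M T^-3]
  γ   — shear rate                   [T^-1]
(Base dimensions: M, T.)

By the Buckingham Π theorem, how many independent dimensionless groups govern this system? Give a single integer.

Write exponents as rows M,T / cols ω,t,f,q,γ:
  M: [ 0  0  0  1  0]
  T: [-1  1 -1 -3 -1]
Row reduction gives pivot columns ω,q; rank = 2
Π count = n − r = 5 − 2 = 3

3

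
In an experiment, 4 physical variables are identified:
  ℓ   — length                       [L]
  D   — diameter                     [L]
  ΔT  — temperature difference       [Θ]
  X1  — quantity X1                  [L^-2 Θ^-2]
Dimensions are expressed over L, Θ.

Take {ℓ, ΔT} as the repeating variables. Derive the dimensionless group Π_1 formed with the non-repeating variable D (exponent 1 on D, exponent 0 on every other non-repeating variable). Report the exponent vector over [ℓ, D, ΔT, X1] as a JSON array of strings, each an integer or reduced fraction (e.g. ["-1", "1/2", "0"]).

["-1", "1", "0", "0"]

Exponent matrix [L,Θ] × [ℓ,D,ΔT,X1]:
  L: [ 1  1  0 -2]
  Θ: [ 0  0  1 -2]
Row reduction gives pivot columns ℓ,ΔT; rank = 2
Repeat: ℓ,ΔT; free: D,X1
RREF:
  r0: [   1    1    0   -2]
  r1: [   0    0    1   -2]
Fix exponent of D at 1, X1 at 0; solve each RREF row for its pivot's exponent:
  r0: exp(ℓ) + (1)·1 = 0 ⇒ exp(ℓ) = -1
  r1: exp(ΔT) + (0)·1 = 0 ⇒ exp(ΔT) = 0
Π_1 = ℓ^-1 · D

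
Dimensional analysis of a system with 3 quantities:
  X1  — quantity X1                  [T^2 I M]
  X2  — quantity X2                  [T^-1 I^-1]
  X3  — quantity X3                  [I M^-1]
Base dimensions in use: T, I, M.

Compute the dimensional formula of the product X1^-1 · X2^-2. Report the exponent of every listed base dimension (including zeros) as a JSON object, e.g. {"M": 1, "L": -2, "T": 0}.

Dimensional matrix (T×I×M by X1×X2×X3):
  T: [ 2 -1  0]
  I: [ 1 -1  1]
  M: [ 1  0 -1]
  [T]: (-1)·2+(-2)·-1 = 0
  [I]: (-1)·1+(-2)·-1 = 1
  [M]: (-1)·1+(-2)·0 = -1
⇒ I M^-1

{"T": 0, "I": 1, "M": -1}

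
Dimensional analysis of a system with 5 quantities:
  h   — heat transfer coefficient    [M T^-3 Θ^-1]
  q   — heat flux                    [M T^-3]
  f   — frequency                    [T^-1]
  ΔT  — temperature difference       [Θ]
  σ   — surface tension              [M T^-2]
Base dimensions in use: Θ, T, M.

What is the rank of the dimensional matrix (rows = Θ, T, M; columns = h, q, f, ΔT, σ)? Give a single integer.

3

Exponent matrix [Θ,T,M] × [h,q,f,ΔT,σ]:
  Θ: [-1  0  0  1  0]
  T: [-3 -3 -1  0 -2]
  M: [ 1  1  0  0  1]
RREF → pivots at {h,q,f} ⇒ r = 3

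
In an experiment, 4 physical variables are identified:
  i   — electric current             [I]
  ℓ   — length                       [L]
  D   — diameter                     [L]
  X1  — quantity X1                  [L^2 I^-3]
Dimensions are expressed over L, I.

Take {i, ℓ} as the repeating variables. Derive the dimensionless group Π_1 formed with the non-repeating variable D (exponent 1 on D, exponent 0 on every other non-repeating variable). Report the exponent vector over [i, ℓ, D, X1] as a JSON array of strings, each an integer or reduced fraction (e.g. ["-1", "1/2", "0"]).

["0", "-1", "1", "0"]

Exponent matrix [L,I] × [i,ℓ,D,X1]:
  L: [ 0  1  1  2]
  I: [ 1  0  0 -3]
Row reduction gives pivot columns i,ℓ; rank = 2
Repeat: i,ℓ; free: D,X1
RREF:
  r0: [   1    0    0   -3]
  r1: [   0    1    1    2]
Fix exponent of D at 1, X1 at 0; solve each RREF row for its pivot's exponent:
  r0: exp(i) + (0)·1 = 0 ⇒ exp(i) = 0
  r1: exp(ℓ) + (1)·1 = 0 ⇒ exp(ℓ) = -1
Π_1 = ℓ^-1 · D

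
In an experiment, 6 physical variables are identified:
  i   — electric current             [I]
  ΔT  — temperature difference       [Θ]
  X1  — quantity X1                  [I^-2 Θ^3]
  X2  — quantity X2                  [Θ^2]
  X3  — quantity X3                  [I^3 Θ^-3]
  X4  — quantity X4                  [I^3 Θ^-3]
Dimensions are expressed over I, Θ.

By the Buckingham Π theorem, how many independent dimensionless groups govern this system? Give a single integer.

4

Write exponents as rows I,Θ / cols i,ΔT,X1,X2,X3,X4:
  I: [ 1  0 -2  0  3  3]
  Θ: [ 0  1  3  2 -3 -3]
Echelon form has 2 nonzero rows (pivots: i,ΔT)
Π count = n − r = 6 − 2 = 4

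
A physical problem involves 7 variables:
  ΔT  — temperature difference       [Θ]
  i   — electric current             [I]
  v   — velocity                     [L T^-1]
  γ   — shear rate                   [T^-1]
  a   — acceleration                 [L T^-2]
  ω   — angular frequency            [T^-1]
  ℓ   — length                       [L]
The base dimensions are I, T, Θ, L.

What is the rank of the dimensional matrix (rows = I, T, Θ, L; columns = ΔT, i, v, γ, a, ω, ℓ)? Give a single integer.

4

Write exponents as rows I,T,Θ,L / cols ΔT,i,v,γ,a,ω,ℓ:
  I: [ 0  1  0  0  0  0  0]
  T: [ 0  0 -1 -1 -2 -1  0]
  Θ: [ 1  0  0  0  0  0  0]
  L: [ 0  0  1  0  1  0  1]
Echelon form has 4 nonzero rows (pivots: ΔT,i,v,γ)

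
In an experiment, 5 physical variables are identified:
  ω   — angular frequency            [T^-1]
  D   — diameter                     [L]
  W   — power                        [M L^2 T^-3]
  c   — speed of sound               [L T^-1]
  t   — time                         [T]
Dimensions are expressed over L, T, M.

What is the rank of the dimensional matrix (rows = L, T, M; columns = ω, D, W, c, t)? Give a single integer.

3

Exponent matrix [L,T,M] × [ω,D,W,c,t]:
  L: [ 0  1  2  1  0]
  T: [-1  0 -3 -1  1]
  M: [ 0  0  1  0  0]
RREF → pivots at {ω,D,W} ⇒ r = 3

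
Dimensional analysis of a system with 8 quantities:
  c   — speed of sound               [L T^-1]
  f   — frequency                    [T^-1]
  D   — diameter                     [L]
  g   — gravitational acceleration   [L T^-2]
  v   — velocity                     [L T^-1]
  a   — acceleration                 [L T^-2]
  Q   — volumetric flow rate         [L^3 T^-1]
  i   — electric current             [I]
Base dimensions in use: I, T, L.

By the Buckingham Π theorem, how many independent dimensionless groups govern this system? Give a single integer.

Exponent matrix [I,T,L] × [c,f,D,g,v,a,Q,i]:
  I: [ 0  0  0  0  0  0  0  1]
  T: [-1 -1  0 -2 -1 -2 -1  0]
  L: [ 1  0  1  1  1  1  3  0]
Echelon form has 3 nonzero rows (pivots: c,f,i)
n=8, r=3 ⇒ 5 dimensionless groups

5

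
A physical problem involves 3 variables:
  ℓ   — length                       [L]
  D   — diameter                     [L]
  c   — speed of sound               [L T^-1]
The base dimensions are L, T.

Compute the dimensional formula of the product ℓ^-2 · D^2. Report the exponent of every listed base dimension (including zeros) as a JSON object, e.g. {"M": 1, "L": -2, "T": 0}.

{"L": 0, "T": 0}

Write exponents as rows L,T / cols ℓ,D,c:
  L: [ 1  1  1]
  T: [ 0  0 -1]
  [L]: (-2)·1+(2)·1 = 0
  [T]: (-2)·0+(2)·0 = 0
⇒ 1 (dimensionless)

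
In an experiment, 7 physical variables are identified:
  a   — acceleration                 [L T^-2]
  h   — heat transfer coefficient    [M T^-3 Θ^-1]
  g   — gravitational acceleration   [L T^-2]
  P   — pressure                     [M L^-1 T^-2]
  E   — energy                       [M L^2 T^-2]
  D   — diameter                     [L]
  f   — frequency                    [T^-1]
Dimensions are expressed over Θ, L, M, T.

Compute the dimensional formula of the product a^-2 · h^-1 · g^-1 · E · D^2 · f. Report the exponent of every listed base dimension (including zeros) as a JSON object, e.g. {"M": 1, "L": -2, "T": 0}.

{"Θ": 1, "L": 1, "M": 0, "T": 6}

Dimensional matrix (Θ×L×M×T by a×h×g×P×E×D×f):
  Θ: [ 0 -1  0  0  0  0  0]
  L: [ 1  0  1 -1  2  1  0]
  M: [ 0  1  0  1  1  0  0]
  T: [-2 -3 -2 -2 -2  0 -1]
  [Θ]: (-2)·0+(-1)·-1+(-1)·0+(1)·0+(2)·0+(1)·0 = 1
  [L]: (-2)·1+(-1)·0+(-1)·1+(1)·2+(2)·1+(1)·0 = 1
  [M]: (-2)·0+(-1)·1+(-1)·0+(1)·1+(2)·0+(1)·0 = 0
  [T]: (-2)·-2+(-1)·-3+(-1)·-2+(1)·-2+(2)·0+(1)·-1 = 6
⇒ Θ L T^6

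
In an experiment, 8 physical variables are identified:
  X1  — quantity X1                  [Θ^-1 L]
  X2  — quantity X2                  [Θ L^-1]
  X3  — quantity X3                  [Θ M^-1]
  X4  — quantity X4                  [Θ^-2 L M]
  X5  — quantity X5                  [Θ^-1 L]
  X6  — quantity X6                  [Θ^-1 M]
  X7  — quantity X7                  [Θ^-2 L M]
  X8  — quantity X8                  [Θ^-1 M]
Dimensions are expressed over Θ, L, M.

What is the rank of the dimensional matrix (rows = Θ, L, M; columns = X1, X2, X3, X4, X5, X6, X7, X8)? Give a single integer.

2

Exponent matrix [Θ,L,M] × [X1,X2,X3,X4,X5,X6,X7,X8]:
  Θ: [-1  1  1 -2 -1 -1 -2 -1]
  L: [ 1 -1  0  1  1  0  1  0]
  M: [ 0  0 -1  1  0  1  1  1]
RREF → pivots at {X1,X3} ⇒ r = 2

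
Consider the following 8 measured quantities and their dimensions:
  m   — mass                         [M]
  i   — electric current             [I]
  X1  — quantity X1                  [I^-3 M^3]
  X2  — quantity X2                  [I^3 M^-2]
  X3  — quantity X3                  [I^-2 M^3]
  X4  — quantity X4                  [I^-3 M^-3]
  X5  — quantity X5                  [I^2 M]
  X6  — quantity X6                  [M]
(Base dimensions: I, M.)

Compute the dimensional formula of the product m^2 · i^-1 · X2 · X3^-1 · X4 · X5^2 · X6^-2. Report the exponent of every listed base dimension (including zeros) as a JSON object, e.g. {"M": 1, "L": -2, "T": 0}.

{"I": 5, "M": -6}

Exponent matrix [I,M] × [m,i,X1,X2,X3,X4,X5,X6]:
  I: [ 0  1 -3  3 -2 -3  2  0]
  M: [ 1  0  3 -2  3 -3  1  1]
  [I]: (2)·0+(-1)·1+(1)·3+(-1)·-2+(1)·-3+(2)·2+(-2)·0 = 5
  [M]: (2)·1+(-1)·0+(1)·-2+(-1)·3+(1)·-3+(2)·1+(-2)·1 = -6
⇒ I^5 M^-6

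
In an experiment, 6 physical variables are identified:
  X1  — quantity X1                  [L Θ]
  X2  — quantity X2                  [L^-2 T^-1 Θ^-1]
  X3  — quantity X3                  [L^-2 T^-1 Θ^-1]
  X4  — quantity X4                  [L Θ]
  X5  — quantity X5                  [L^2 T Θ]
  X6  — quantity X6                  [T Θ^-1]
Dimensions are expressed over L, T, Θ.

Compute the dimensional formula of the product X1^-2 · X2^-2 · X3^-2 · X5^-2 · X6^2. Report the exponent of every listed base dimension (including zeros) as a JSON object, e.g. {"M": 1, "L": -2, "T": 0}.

{"L": 2, "T": 4, "Θ": -2}

Dimensional matrix (L×T×Θ by X1×X2×X3×X4×X5×X6):
  L: [ 1 -2 -2  1  2  0]
  T: [ 0 -1 -1  0  1  1]
  Θ: [ 1 -1 -1  1  1 -1]
  [L]: (-2)·1+(-2)·-2+(-2)·-2+(-2)·2+(2)·0 = 2
  [T]: (-2)·0+(-2)·-1+(-2)·-1+(-2)·1+(2)·1 = 4
  [Θ]: (-2)·1+(-2)·-1+(-2)·-1+(-2)·1+(2)·-1 = -2
⇒ L^2 T^4 Θ^-2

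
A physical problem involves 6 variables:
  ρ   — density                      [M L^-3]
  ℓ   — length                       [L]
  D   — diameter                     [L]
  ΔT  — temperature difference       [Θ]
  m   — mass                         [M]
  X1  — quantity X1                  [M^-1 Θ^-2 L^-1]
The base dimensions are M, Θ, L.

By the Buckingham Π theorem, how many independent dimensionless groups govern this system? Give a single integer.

Exponent matrix [M,Θ,L] × [ρ,ℓ,D,ΔT,m,X1]:
  M: [ 1  0  0  0  1 -1]
  Θ: [ 0  0  0  1  0 -2]
  L: [-3  1  1  0  0 -1]
RREF → pivots at {ρ,ℓ,ΔT} ⇒ r = 3
Π count = n − r = 6 − 3 = 3

3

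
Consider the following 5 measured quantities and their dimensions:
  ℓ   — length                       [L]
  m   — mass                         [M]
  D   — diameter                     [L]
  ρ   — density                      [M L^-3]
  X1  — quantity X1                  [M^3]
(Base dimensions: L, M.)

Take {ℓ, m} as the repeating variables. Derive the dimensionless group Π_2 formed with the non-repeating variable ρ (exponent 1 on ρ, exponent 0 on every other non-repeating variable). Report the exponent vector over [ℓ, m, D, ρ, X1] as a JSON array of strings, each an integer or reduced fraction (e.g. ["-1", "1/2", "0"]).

Dimensional matrix (L×M by ℓ×m×D×ρ×X1):
  L: [ 1  0  1 -3  0]
  M: [ 0  1  0  1  3]
RREF → pivots at {ℓ,m} ⇒ r = 2
Repeat: ℓ,m; free: D,ρ,X1
RREF:
  r0: [   1    0    1   -3    0]
  r1: [   0    1    0    1    3]
Fix exponent of ρ at 1, D at 0, X1 at 0; solve each RREF row for its pivot's exponent:
  r0: exp(ℓ) + (-3)·1 = 0 ⇒ exp(ℓ) = 3
  r1: exp(m) + (1)·1 = 0 ⇒ exp(m) = -1
Π_2 = ℓ^3 · m^-1 · ρ

["3", "-1", "0", "1", "0"]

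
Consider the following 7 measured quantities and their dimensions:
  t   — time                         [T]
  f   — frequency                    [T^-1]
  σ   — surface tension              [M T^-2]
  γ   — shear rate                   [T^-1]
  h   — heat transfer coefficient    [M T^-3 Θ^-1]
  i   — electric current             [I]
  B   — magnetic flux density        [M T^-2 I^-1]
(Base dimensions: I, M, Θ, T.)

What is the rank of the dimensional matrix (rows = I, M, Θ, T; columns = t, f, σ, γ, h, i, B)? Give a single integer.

Dimensional matrix (I×M×Θ×T by t×f×σ×γ×h×i×B):
  I: [ 0  0  0  0  0  1 -1]
  M: [ 0  0  1  0  1  0  1]
  Θ: [ 0  0  0  0 -1  0  0]
  T: [ 1 -1 -2 -1 -3  0 -2]
RREF → pivots at {t,σ,h,i} ⇒ r = 4

4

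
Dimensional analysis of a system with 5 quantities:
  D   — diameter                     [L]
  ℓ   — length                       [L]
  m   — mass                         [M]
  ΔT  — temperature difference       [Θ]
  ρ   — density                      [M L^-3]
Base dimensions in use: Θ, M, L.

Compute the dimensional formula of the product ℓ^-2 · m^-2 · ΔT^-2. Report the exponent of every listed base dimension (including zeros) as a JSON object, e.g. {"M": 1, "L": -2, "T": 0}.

{"Θ": -2, "M": -2, "L": -2}

Write exponents as rows Θ,M,L / cols D,ℓ,m,ΔT,ρ:
  Θ: [ 0  0  0  1  0]
  M: [ 0  0  1  0  1]
  L: [ 1  1  0  0 -3]
  [Θ]: (-2)·0+(-2)·0+(-2)·1 = -2
  [M]: (-2)·0+(-2)·1+(-2)·0 = -2
  [L]: (-2)·1+(-2)·0+(-2)·0 = -2
⇒ Θ^-2 M^-2 L^-2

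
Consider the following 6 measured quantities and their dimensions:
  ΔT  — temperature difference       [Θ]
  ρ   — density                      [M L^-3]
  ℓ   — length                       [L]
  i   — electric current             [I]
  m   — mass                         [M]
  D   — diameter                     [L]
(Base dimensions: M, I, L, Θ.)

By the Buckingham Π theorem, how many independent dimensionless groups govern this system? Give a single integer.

2

Dimensional matrix (M×I×L×Θ by ΔT×ρ×ℓ×i×m×D):
  M: [ 0  1  0  0  1  0]
  I: [ 0  0  0  1  0  0]
  L: [ 0 -3  1  0  0  1]
  Θ: [ 1  0  0  0  0  0]
Echelon form has 4 nonzero rows (pivots: ΔT,ρ,ℓ,i)
6 vars − rank 4 = 2 Π groups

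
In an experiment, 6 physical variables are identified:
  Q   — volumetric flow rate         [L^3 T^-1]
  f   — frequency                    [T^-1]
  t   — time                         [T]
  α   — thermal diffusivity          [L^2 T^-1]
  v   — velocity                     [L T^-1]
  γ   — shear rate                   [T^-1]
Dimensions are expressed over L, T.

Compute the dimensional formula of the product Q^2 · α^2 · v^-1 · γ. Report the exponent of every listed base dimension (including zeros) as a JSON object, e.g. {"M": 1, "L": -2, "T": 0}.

{"L": 9, "T": -4}

Exponent matrix [L,T] × [Q,f,t,α,v,γ]:
  L: [ 3  0  0  2  1  0]
  T: [-1 -1  1 -1 -1 -1]
  [L]: (2)·3+(2)·2+(-1)·1+(1)·0 = 9
  [T]: (2)·-1+(2)·-1+(-1)·-1+(1)·-1 = -4
⇒ L^9 T^-4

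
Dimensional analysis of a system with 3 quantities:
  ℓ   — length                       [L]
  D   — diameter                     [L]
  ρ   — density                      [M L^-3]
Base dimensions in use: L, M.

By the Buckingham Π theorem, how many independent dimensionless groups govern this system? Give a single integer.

1

Exponent matrix [L,M] × [ℓ,D,ρ]:
  L: [ 1  1 -3]
  M: [ 0  0  1]
Row reduction gives pivot columns ℓ,ρ; rank = 2
3 vars − rank 2 = 1 Π group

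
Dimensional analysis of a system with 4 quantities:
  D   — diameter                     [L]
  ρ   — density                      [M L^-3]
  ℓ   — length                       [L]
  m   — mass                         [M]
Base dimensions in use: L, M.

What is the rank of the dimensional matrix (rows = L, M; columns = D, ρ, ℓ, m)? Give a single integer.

Dimensional matrix (L×M by D×ρ×ℓ×m):
  L: [ 1 -3  1  0]
  M: [ 0  1  0  1]
Row reduction gives pivot columns D,ρ; rank = 2

2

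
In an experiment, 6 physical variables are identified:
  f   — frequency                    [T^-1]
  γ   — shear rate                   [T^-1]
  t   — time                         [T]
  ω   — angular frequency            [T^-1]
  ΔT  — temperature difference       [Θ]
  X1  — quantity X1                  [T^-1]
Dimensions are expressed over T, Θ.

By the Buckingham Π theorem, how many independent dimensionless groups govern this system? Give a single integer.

4

Exponent matrix [T,Θ] × [f,γ,t,ω,ΔT,X1]:
  T: [-1 -1  1 -1  0 -1]
  Θ: [ 0  0  0  0  1  0]
Echelon form has 2 nonzero rows (pivots: f,ΔT)
6 vars − rank 2 = 4 Π groups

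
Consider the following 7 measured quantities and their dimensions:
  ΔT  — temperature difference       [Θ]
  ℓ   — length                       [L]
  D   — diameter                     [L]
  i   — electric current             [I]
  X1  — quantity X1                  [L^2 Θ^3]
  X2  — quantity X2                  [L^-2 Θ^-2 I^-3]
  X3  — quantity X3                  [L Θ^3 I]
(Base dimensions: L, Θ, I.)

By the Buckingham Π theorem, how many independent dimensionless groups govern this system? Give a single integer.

4

Dimensional matrix (L×Θ×I by ΔT×ℓ×D×i×X1×X2×X3):
  L: [ 0  1  1  0  2 -2  1]
  Θ: [ 1  0  0  0  3 -2  3]
  I: [ 0  0  0  1  0 -3  1]
Row reduction gives pivot columns ΔT,ℓ,i; rank = 3
n=7, r=3 ⇒ 4 dimensionless groups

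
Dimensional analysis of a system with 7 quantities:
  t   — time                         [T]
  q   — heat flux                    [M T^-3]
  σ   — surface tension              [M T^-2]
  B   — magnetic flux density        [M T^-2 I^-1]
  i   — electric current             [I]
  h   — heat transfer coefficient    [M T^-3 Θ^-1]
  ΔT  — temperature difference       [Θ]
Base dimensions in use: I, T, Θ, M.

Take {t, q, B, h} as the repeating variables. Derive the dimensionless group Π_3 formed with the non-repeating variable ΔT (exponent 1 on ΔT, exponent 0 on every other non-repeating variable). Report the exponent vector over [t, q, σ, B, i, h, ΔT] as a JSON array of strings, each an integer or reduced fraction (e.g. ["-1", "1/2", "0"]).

Exponent matrix [I,T,Θ,M] × [t,q,σ,B,i,h,ΔT]:
  I: [ 0  0  0 -1  1  0  0]
  T: [ 1 -3 -2 -2  0 -3  0]
  Θ: [ 0  0  0  0  0 -1  1]
  M: [ 0  1  1  1  0  1  0]
RREF → pivots at {t,q,B,h} ⇒ r = 4
Repeat: t,q,B,h; free: σ,i,ΔT
RREF:
  r0: [   1    0    1    0    1    0    0]
  r1: [   0    1    1    0    1    0    1]
  r2: [   0    0    0    1   -1    0    0]
  r3: [   0    0    0    0    0    1   -1]
Fix exponent of ΔT at 1, σ at 0, i at 0; solve each RREF row for its pivot's exponent:
  r0: exp(t) + (0)·1 = 0 ⇒ exp(t) = 0
  r1: exp(q) + (1)·1 = 0 ⇒ exp(q) = -1
  r2: exp(B) + (0)·1 = 0 ⇒ exp(B) = 0
  r3: exp(h) + (-1)·1 = 0 ⇒ exp(h) = 1
Π_3 = q^-1 · h · ΔT

["0", "-1", "0", "0", "0", "1", "1"]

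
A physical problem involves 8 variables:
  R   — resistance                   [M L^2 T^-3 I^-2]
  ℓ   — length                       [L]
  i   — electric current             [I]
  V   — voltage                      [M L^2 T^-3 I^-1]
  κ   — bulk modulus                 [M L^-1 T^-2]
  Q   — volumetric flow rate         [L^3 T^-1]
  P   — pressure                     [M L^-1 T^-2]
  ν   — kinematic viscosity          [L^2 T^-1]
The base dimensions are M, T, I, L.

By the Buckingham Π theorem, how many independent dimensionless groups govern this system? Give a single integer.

4

Dimensional matrix (M×T×I×L by R×ℓ×i×V×κ×Q×P×ν):
  M: [ 1  0  0  1  1  0  1  0]
  T: [-3  0  0 -3 -2 -1 -2 -1]
  I: [-2  0  1 -1  0  0  0  0]
  L: [ 2  1  0  2 -1  3 -1  2]
Row reduction gives pivot columns R,ℓ,i,κ; rank = 4
8 vars − rank 4 = 4 Π groups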